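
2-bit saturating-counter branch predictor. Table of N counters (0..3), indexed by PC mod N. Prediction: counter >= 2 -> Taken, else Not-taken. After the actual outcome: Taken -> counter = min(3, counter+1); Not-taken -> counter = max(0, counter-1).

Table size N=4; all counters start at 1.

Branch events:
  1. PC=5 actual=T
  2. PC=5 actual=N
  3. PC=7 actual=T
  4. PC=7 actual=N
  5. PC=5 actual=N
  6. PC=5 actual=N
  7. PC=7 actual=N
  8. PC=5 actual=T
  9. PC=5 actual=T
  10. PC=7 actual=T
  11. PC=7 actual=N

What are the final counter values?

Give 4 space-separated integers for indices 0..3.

Answer: 1 2 1 0

Derivation:
Ev 1: PC=5 idx=1 pred=N actual=T -> ctr[1]=2
Ev 2: PC=5 idx=1 pred=T actual=N -> ctr[1]=1
Ev 3: PC=7 idx=3 pred=N actual=T -> ctr[3]=2
Ev 4: PC=7 idx=3 pred=T actual=N -> ctr[3]=1
Ev 5: PC=5 idx=1 pred=N actual=N -> ctr[1]=0
Ev 6: PC=5 idx=1 pred=N actual=N -> ctr[1]=0
Ev 7: PC=7 idx=3 pred=N actual=N -> ctr[3]=0
Ev 8: PC=5 idx=1 pred=N actual=T -> ctr[1]=1
Ev 9: PC=5 idx=1 pred=N actual=T -> ctr[1]=2
Ev 10: PC=7 idx=3 pred=N actual=T -> ctr[3]=1
Ev 11: PC=7 idx=3 pred=N actual=N -> ctr[3]=0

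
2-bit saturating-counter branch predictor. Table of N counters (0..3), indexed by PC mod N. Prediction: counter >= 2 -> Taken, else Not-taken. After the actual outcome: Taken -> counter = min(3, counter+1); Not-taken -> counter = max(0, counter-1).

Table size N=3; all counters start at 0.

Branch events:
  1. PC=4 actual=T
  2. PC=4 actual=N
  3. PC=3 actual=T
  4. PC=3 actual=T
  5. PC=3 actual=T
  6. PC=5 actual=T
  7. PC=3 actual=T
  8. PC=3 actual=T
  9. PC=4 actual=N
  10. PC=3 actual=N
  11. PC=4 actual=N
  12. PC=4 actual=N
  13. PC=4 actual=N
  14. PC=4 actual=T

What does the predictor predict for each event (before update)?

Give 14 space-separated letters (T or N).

Ev 1: PC=4 idx=1 pred=N actual=T -> ctr[1]=1
Ev 2: PC=4 idx=1 pred=N actual=N -> ctr[1]=0
Ev 3: PC=3 idx=0 pred=N actual=T -> ctr[0]=1
Ev 4: PC=3 idx=0 pred=N actual=T -> ctr[0]=2
Ev 5: PC=3 idx=0 pred=T actual=T -> ctr[0]=3
Ev 6: PC=5 idx=2 pred=N actual=T -> ctr[2]=1
Ev 7: PC=3 idx=0 pred=T actual=T -> ctr[0]=3
Ev 8: PC=3 idx=0 pred=T actual=T -> ctr[0]=3
Ev 9: PC=4 idx=1 pred=N actual=N -> ctr[1]=0
Ev 10: PC=3 idx=0 pred=T actual=N -> ctr[0]=2
Ev 11: PC=4 idx=1 pred=N actual=N -> ctr[1]=0
Ev 12: PC=4 idx=1 pred=N actual=N -> ctr[1]=0
Ev 13: PC=4 idx=1 pred=N actual=N -> ctr[1]=0
Ev 14: PC=4 idx=1 pred=N actual=T -> ctr[1]=1

Answer: N N N N T N T T N T N N N N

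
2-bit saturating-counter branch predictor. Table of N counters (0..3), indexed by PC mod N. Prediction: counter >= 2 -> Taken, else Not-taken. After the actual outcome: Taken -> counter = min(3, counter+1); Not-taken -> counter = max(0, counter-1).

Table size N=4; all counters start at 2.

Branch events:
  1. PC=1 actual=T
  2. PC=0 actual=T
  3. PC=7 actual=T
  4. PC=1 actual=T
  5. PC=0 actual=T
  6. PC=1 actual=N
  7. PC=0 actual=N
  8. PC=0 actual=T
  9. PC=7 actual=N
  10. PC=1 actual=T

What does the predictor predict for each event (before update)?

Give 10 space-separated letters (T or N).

Ev 1: PC=1 idx=1 pred=T actual=T -> ctr[1]=3
Ev 2: PC=0 idx=0 pred=T actual=T -> ctr[0]=3
Ev 3: PC=7 idx=3 pred=T actual=T -> ctr[3]=3
Ev 4: PC=1 idx=1 pred=T actual=T -> ctr[1]=3
Ev 5: PC=0 idx=0 pred=T actual=T -> ctr[0]=3
Ev 6: PC=1 idx=1 pred=T actual=N -> ctr[1]=2
Ev 7: PC=0 idx=0 pred=T actual=N -> ctr[0]=2
Ev 8: PC=0 idx=0 pred=T actual=T -> ctr[0]=3
Ev 9: PC=7 idx=3 pred=T actual=N -> ctr[3]=2
Ev 10: PC=1 idx=1 pred=T actual=T -> ctr[1]=3

Answer: T T T T T T T T T T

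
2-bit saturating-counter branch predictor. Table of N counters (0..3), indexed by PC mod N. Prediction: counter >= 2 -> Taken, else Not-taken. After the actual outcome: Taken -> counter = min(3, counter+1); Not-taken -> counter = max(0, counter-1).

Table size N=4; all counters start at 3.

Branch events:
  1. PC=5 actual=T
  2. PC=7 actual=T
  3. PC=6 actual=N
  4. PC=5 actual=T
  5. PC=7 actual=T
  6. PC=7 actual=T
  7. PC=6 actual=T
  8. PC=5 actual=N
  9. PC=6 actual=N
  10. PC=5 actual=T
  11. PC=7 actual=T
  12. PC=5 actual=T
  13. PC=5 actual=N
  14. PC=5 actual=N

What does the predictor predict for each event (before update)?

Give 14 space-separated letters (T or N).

Ev 1: PC=5 idx=1 pred=T actual=T -> ctr[1]=3
Ev 2: PC=7 idx=3 pred=T actual=T -> ctr[3]=3
Ev 3: PC=6 idx=2 pred=T actual=N -> ctr[2]=2
Ev 4: PC=5 idx=1 pred=T actual=T -> ctr[1]=3
Ev 5: PC=7 idx=3 pred=T actual=T -> ctr[3]=3
Ev 6: PC=7 idx=3 pred=T actual=T -> ctr[3]=3
Ev 7: PC=6 idx=2 pred=T actual=T -> ctr[2]=3
Ev 8: PC=5 idx=1 pred=T actual=N -> ctr[1]=2
Ev 9: PC=6 idx=2 pred=T actual=N -> ctr[2]=2
Ev 10: PC=5 idx=1 pred=T actual=T -> ctr[1]=3
Ev 11: PC=7 idx=3 pred=T actual=T -> ctr[3]=3
Ev 12: PC=5 idx=1 pred=T actual=T -> ctr[1]=3
Ev 13: PC=5 idx=1 pred=T actual=N -> ctr[1]=2
Ev 14: PC=5 idx=1 pred=T actual=N -> ctr[1]=1

Answer: T T T T T T T T T T T T T T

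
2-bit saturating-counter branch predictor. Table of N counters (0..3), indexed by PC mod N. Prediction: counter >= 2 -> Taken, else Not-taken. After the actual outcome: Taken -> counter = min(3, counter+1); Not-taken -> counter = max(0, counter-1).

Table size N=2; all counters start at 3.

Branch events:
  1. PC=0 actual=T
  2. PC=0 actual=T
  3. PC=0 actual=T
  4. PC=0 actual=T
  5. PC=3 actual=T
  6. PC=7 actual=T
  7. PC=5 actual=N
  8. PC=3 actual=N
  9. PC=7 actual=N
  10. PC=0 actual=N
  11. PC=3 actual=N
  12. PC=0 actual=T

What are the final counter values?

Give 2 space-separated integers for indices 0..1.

Answer: 3 0

Derivation:
Ev 1: PC=0 idx=0 pred=T actual=T -> ctr[0]=3
Ev 2: PC=0 idx=0 pred=T actual=T -> ctr[0]=3
Ev 3: PC=0 idx=0 pred=T actual=T -> ctr[0]=3
Ev 4: PC=0 idx=0 pred=T actual=T -> ctr[0]=3
Ev 5: PC=3 idx=1 pred=T actual=T -> ctr[1]=3
Ev 6: PC=7 idx=1 pred=T actual=T -> ctr[1]=3
Ev 7: PC=5 idx=1 pred=T actual=N -> ctr[1]=2
Ev 8: PC=3 idx=1 pred=T actual=N -> ctr[1]=1
Ev 9: PC=7 idx=1 pred=N actual=N -> ctr[1]=0
Ev 10: PC=0 idx=0 pred=T actual=N -> ctr[0]=2
Ev 11: PC=3 idx=1 pred=N actual=N -> ctr[1]=0
Ev 12: PC=0 idx=0 pred=T actual=T -> ctr[0]=3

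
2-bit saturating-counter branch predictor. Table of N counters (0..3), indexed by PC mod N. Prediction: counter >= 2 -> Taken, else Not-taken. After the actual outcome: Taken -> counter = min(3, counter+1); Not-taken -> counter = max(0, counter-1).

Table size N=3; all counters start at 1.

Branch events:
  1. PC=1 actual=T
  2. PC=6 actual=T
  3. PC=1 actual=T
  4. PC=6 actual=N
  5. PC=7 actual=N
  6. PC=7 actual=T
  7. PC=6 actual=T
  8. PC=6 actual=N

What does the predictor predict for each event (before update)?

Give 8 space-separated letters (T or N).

Ev 1: PC=1 idx=1 pred=N actual=T -> ctr[1]=2
Ev 2: PC=6 idx=0 pred=N actual=T -> ctr[0]=2
Ev 3: PC=1 idx=1 pred=T actual=T -> ctr[1]=3
Ev 4: PC=6 idx=0 pred=T actual=N -> ctr[0]=1
Ev 5: PC=7 idx=1 pred=T actual=N -> ctr[1]=2
Ev 6: PC=7 idx=1 pred=T actual=T -> ctr[1]=3
Ev 7: PC=6 idx=0 pred=N actual=T -> ctr[0]=2
Ev 8: PC=6 idx=0 pred=T actual=N -> ctr[0]=1

Answer: N N T T T T N T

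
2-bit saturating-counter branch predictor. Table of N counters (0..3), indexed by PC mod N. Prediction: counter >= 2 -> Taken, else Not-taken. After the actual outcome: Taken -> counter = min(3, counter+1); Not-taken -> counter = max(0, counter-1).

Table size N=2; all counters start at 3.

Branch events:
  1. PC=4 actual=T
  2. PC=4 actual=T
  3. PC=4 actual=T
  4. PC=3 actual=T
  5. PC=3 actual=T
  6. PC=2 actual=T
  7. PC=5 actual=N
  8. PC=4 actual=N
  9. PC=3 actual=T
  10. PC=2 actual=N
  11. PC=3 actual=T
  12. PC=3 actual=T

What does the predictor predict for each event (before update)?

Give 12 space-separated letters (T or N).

Answer: T T T T T T T T T T T T

Derivation:
Ev 1: PC=4 idx=0 pred=T actual=T -> ctr[0]=3
Ev 2: PC=4 idx=0 pred=T actual=T -> ctr[0]=3
Ev 3: PC=4 idx=0 pred=T actual=T -> ctr[0]=3
Ev 4: PC=3 idx=1 pred=T actual=T -> ctr[1]=3
Ev 5: PC=3 idx=1 pred=T actual=T -> ctr[1]=3
Ev 6: PC=2 idx=0 pred=T actual=T -> ctr[0]=3
Ev 7: PC=5 idx=1 pred=T actual=N -> ctr[1]=2
Ev 8: PC=4 idx=0 pred=T actual=N -> ctr[0]=2
Ev 9: PC=3 idx=1 pred=T actual=T -> ctr[1]=3
Ev 10: PC=2 idx=0 pred=T actual=N -> ctr[0]=1
Ev 11: PC=3 idx=1 pred=T actual=T -> ctr[1]=3
Ev 12: PC=3 idx=1 pred=T actual=T -> ctr[1]=3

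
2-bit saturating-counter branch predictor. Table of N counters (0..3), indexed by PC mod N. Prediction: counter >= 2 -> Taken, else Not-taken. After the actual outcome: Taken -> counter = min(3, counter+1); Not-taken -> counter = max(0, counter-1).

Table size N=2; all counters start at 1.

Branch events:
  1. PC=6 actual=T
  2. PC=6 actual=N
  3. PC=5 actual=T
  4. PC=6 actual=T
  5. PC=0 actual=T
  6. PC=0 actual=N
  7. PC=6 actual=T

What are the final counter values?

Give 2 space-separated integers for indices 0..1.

Ev 1: PC=6 idx=0 pred=N actual=T -> ctr[0]=2
Ev 2: PC=6 idx=0 pred=T actual=N -> ctr[0]=1
Ev 3: PC=5 idx=1 pred=N actual=T -> ctr[1]=2
Ev 4: PC=6 idx=0 pred=N actual=T -> ctr[0]=2
Ev 5: PC=0 idx=0 pred=T actual=T -> ctr[0]=3
Ev 6: PC=0 idx=0 pred=T actual=N -> ctr[0]=2
Ev 7: PC=6 idx=0 pred=T actual=T -> ctr[0]=3

Answer: 3 2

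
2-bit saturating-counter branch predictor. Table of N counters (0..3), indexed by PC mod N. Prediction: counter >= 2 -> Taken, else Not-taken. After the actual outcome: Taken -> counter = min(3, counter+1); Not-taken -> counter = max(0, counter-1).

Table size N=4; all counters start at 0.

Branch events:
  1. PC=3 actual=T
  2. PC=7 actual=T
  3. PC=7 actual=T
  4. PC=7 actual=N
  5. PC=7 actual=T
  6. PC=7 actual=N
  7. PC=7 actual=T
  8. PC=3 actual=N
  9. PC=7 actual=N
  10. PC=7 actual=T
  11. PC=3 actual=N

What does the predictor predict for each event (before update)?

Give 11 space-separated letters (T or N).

Ev 1: PC=3 idx=3 pred=N actual=T -> ctr[3]=1
Ev 2: PC=7 idx=3 pred=N actual=T -> ctr[3]=2
Ev 3: PC=7 idx=3 pred=T actual=T -> ctr[3]=3
Ev 4: PC=7 idx=3 pred=T actual=N -> ctr[3]=2
Ev 5: PC=7 idx=3 pred=T actual=T -> ctr[3]=3
Ev 6: PC=7 idx=3 pred=T actual=N -> ctr[3]=2
Ev 7: PC=7 idx=3 pred=T actual=T -> ctr[3]=3
Ev 8: PC=3 idx=3 pred=T actual=N -> ctr[3]=2
Ev 9: PC=7 idx=3 pred=T actual=N -> ctr[3]=1
Ev 10: PC=7 idx=3 pred=N actual=T -> ctr[3]=2
Ev 11: PC=3 idx=3 pred=T actual=N -> ctr[3]=1

Answer: N N T T T T T T T N T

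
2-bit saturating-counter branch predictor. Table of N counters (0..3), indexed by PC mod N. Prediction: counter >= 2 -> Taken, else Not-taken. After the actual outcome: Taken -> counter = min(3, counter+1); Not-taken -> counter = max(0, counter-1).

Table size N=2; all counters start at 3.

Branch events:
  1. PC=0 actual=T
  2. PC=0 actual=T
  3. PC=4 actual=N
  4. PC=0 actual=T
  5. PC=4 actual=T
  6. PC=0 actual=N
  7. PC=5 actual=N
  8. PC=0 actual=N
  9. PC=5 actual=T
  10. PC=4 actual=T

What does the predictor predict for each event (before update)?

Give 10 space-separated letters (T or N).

Ev 1: PC=0 idx=0 pred=T actual=T -> ctr[0]=3
Ev 2: PC=0 idx=0 pred=T actual=T -> ctr[0]=3
Ev 3: PC=4 idx=0 pred=T actual=N -> ctr[0]=2
Ev 4: PC=0 idx=0 pred=T actual=T -> ctr[0]=3
Ev 5: PC=4 idx=0 pred=T actual=T -> ctr[0]=3
Ev 6: PC=0 idx=0 pred=T actual=N -> ctr[0]=2
Ev 7: PC=5 idx=1 pred=T actual=N -> ctr[1]=2
Ev 8: PC=0 idx=0 pred=T actual=N -> ctr[0]=1
Ev 9: PC=5 idx=1 pred=T actual=T -> ctr[1]=3
Ev 10: PC=4 idx=0 pred=N actual=T -> ctr[0]=2

Answer: T T T T T T T T T N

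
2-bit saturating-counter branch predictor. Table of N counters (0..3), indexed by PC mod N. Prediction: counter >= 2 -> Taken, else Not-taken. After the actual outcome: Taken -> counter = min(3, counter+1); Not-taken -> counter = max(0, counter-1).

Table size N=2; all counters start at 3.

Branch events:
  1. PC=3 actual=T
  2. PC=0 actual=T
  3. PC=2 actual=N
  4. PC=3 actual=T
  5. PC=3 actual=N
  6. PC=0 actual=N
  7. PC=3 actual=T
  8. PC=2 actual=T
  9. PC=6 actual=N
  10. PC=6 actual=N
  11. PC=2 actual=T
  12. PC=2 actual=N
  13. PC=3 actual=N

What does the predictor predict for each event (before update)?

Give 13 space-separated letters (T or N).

Answer: T T T T T T T N T N N N T

Derivation:
Ev 1: PC=3 idx=1 pred=T actual=T -> ctr[1]=3
Ev 2: PC=0 idx=0 pred=T actual=T -> ctr[0]=3
Ev 3: PC=2 idx=0 pred=T actual=N -> ctr[0]=2
Ev 4: PC=3 idx=1 pred=T actual=T -> ctr[1]=3
Ev 5: PC=3 idx=1 pred=T actual=N -> ctr[1]=2
Ev 6: PC=0 idx=0 pred=T actual=N -> ctr[0]=1
Ev 7: PC=3 idx=1 pred=T actual=T -> ctr[1]=3
Ev 8: PC=2 idx=0 pred=N actual=T -> ctr[0]=2
Ev 9: PC=6 idx=0 pred=T actual=N -> ctr[0]=1
Ev 10: PC=6 idx=0 pred=N actual=N -> ctr[0]=0
Ev 11: PC=2 idx=0 pred=N actual=T -> ctr[0]=1
Ev 12: PC=2 idx=0 pred=N actual=N -> ctr[0]=0
Ev 13: PC=3 idx=1 pred=T actual=N -> ctr[1]=2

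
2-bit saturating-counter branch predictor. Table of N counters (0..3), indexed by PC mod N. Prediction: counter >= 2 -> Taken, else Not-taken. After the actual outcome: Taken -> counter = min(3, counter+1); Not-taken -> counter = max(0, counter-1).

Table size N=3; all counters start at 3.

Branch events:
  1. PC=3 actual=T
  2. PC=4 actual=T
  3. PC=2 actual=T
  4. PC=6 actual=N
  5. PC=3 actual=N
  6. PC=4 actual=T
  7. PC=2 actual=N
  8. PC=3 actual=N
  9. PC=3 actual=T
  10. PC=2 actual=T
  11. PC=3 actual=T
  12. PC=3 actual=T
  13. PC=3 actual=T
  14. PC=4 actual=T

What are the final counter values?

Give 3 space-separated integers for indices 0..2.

Answer: 3 3 3

Derivation:
Ev 1: PC=3 idx=0 pred=T actual=T -> ctr[0]=3
Ev 2: PC=4 idx=1 pred=T actual=T -> ctr[1]=3
Ev 3: PC=2 idx=2 pred=T actual=T -> ctr[2]=3
Ev 4: PC=6 idx=0 pred=T actual=N -> ctr[0]=2
Ev 5: PC=3 idx=0 pred=T actual=N -> ctr[0]=1
Ev 6: PC=4 idx=1 pred=T actual=T -> ctr[1]=3
Ev 7: PC=2 idx=2 pred=T actual=N -> ctr[2]=2
Ev 8: PC=3 idx=0 pred=N actual=N -> ctr[0]=0
Ev 9: PC=3 idx=0 pred=N actual=T -> ctr[0]=1
Ev 10: PC=2 idx=2 pred=T actual=T -> ctr[2]=3
Ev 11: PC=3 idx=0 pred=N actual=T -> ctr[0]=2
Ev 12: PC=3 idx=0 pred=T actual=T -> ctr[0]=3
Ev 13: PC=3 idx=0 pred=T actual=T -> ctr[0]=3
Ev 14: PC=4 idx=1 pred=T actual=T -> ctr[1]=3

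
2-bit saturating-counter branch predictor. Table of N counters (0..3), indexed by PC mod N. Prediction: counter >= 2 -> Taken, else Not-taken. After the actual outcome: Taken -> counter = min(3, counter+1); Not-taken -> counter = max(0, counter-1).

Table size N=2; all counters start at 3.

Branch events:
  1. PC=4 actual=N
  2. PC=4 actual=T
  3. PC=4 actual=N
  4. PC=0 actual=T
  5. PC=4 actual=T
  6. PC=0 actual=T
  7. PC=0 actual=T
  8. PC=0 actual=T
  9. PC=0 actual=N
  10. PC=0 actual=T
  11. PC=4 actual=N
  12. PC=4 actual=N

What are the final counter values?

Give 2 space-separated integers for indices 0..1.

Ev 1: PC=4 idx=0 pred=T actual=N -> ctr[0]=2
Ev 2: PC=4 idx=0 pred=T actual=T -> ctr[0]=3
Ev 3: PC=4 idx=0 pred=T actual=N -> ctr[0]=2
Ev 4: PC=0 idx=0 pred=T actual=T -> ctr[0]=3
Ev 5: PC=4 idx=0 pred=T actual=T -> ctr[0]=3
Ev 6: PC=0 idx=0 pred=T actual=T -> ctr[0]=3
Ev 7: PC=0 idx=0 pred=T actual=T -> ctr[0]=3
Ev 8: PC=0 idx=0 pred=T actual=T -> ctr[0]=3
Ev 9: PC=0 idx=0 pred=T actual=N -> ctr[0]=2
Ev 10: PC=0 idx=0 pred=T actual=T -> ctr[0]=3
Ev 11: PC=4 idx=0 pred=T actual=N -> ctr[0]=2
Ev 12: PC=4 idx=0 pred=T actual=N -> ctr[0]=1

Answer: 1 3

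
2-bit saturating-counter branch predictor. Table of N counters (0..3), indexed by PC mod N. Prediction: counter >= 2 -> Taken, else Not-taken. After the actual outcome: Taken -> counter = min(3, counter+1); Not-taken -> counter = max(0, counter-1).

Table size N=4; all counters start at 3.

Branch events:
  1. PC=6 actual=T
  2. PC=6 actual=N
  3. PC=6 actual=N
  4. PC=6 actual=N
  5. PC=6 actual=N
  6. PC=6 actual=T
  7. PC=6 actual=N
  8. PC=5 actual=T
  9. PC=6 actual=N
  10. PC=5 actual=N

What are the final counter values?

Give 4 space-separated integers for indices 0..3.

Ev 1: PC=6 idx=2 pred=T actual=T -> ctr[2]=3
Ev 2: PC=6 idx=2 pred=T actual=N -> ctr[2]=2
Ev 3: PC=6 idx=2 pred=T actual=N -> ctr[2]=1
Ev 4: PC=6 idx=2 pred=N actual=N -> ctr[2]=0
Ev 5: PC=6 idx=2 pred=N actual=N -> ctr[2]=0
Ev 6: PC=6 idx=2 pred=N actual=T -> ctr[2]=1
Ev 7: PC=6 idx=2 pred=N actual=N -> ctr[2]=0
Ev 8: PC=5 idx=1 pred=T actual=T -> ctr[1]=3
Ev 9: PC=6 idx=2 pred=N actual=N -> ctr[2]=0
Ev 10: PC=5 idx=1 pred=T actual=N -> ctr[1]=2

Answer: 3 2 0 3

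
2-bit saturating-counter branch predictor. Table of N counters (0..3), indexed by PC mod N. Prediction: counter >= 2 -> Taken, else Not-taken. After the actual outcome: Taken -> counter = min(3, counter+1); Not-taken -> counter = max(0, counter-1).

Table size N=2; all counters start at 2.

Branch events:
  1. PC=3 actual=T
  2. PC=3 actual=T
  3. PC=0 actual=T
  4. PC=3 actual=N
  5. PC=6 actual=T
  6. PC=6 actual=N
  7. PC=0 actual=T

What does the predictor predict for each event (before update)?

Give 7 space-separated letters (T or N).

Answer: T T T T T T T

Derivation:
Ev 1: PC=3 idx=1 pred=T actual=T -> ctr[1]=3
Ev 2: PC=3 idx=1 pred=T actual=T -> ctr[1]=3
Ev 3: PC=0 idx=0 pred=T actual=T -> ctr[0]=3
Ev 4: PC=3 idx=1 pred=T actual=N -> ctr[1]=2
Ev 5: PC=6 idx=0 pred=T actual=T -> ctr[0]=3
Ev 6: PC=6 idx=0 pred=T actual=N -> ctr[0]=2
Ev 7: PC=0 idx=0 pred=T actual=T -> ctr[0]=3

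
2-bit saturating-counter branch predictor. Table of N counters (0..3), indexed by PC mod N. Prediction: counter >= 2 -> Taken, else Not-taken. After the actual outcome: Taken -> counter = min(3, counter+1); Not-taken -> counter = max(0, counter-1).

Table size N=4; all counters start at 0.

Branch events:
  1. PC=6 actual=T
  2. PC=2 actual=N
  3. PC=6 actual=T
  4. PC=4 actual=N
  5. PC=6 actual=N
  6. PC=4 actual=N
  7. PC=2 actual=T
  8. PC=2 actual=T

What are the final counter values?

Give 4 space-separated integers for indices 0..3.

Answer: 0 0 2 0

Derivation:
Ev 1: PC=6 idx=2 pred=N actual=T -> ctr[2]=1
Ev 2: PC=2 idx=2 pred=N actual=N -> ctr[2]=0
Ev 3: PC=6 idx=2 pred=N actual=T -> ctr[2]=1
Ev 4: PC=4 idx=0 pred=N actual=N -> ctr[0]=0
Ev 5: PC=6 idx=2 pred=N actual=N -> ctr[2]=0
Ev 6: PC=4 idx=0 pred=N actual=N -> ctr[0]=0
Ev 7: PC=2 idx=2 pred=N actual=T -> ctr[2]=1
Ev 8: PC=2 idx=2 pred=N actual=T -> ctr[2]=2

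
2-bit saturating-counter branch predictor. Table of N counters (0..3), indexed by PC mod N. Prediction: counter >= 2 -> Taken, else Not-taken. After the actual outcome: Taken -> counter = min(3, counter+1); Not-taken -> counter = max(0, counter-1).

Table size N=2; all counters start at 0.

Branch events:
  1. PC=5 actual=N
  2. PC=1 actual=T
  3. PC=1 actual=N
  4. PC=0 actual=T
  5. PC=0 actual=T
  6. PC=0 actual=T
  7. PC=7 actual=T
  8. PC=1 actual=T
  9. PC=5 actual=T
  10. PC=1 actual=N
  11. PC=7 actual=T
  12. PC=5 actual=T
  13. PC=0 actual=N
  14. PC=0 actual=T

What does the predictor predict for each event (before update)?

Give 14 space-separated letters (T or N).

Ev 1: PC=5 idx=1 pred=N actual=N -> ctr[1]=0
Ev 2: PC=1 idx=1 pred=N actual=T -> ctr[1]=1
Ev 3: PC=1 idx=1 pred=N actual=N -> ctr[1]=0
Ev 4: PC=0 idx=0 pred=N actual=T -> ctr[0]=1
Ev 5: PC=0 idx=0 pred=N actual=T -> ctr[0]=2
Ev 6: PC=0 idx=0 pred=T actual=T -> ctr[0]=3
Ev 7: PC=7 idx=1 pred=N actual=T -> ctr[1]=1
Ev 8: PC=1 idx=1 pred=N actual=T -> ctr[1]=2
Ev 9: PC=5 idx=1 pred=T actual=T -> ctr[1]=3
Ev 10: PC=1 idx=1 pred=T actual=N -> ctr[1]=2
Ev 11: PC=7 idx=1 pred=T actual=T -> ctr[1]=3
Ev 12: PC=5 idx=1 pred=T actual=T -> ctr[1]=3
Ev 13: PC=0 idx=0 pred=T actual=N -> ctr[0]=2
Ev 14: PC=0 idx=0 pred=T actual=T -> ctr[0]=3

Answer: N N N N N T N N T T T T T T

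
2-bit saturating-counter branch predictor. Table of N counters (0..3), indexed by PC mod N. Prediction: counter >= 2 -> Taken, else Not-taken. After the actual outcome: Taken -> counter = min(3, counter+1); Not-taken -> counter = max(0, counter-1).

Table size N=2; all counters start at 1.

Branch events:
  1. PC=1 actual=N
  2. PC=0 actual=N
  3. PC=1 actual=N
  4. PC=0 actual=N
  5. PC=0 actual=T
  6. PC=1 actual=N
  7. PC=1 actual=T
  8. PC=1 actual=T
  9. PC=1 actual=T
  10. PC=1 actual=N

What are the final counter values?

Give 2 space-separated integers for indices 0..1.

Answer: 1 2

Derivation:
Ev 1: PC=1 idx=1 pred=N actual=N -> ctr[1]=0
Ev 2: PC=0 idx=0 pred=N actual=N -> ctr[0]=0
Ev 3: PC=1 idx=1 pred=N actual=N -> ctr[1]=0
Ev 4: PC=0 idx=0 pred=N actual=N -> ctr[0]=0
Ev 5: PC=0 idx=0 pred=N actual=T -> ctr[0]=1
Ev 6: PC=1 idx=1 pred=N actual=N -> ctr[1]=0
Ev 7: PC=1 idx=1 pred=N actual=T -> ctr[1]=1
Ev 8: PC=1 idx=1 pred=N actual=T -> ctr[1]=2
Ev 9: PC=1 idx=1 pred=T actual=T -> ctr[1]=3
Ev 10: PC=1 idx=1 pred=T actual=N -> ctr[1]=2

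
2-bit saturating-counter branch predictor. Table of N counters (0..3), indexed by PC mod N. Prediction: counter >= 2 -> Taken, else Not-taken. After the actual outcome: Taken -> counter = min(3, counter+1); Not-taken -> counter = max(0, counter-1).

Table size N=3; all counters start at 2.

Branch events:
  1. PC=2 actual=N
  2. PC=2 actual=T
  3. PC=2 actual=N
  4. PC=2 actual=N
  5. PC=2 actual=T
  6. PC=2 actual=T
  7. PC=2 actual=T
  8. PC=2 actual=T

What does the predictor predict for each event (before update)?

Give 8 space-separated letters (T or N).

Answer: T N T N N N T T

Derivation:
Ev 1: PC=2 idx=2 pred=T actual=N -> ctr[2]=1
Ev 2: PC=2 idx=2 pred=N actual=T -> ctr[2]=2
Ev 3: PC=2 idx=2 pred=T actual=N -> ctr[2]=1
Ev 4: PC=2 idx=2 pred=N actual=N -> ctr[2]=0
Ev 5: PC=2 idx=2 pred=N actual=T -> ctr[2]=1
Ev 6: PC=2 idx=2 pred=N actual=T -> ctr[2]=2
Ev 7: PC=2 idx=2 pred=T actual=T -> ctr[2]=3
Ev 8: PC=2 idx=2 pred=T actual=T -> ctr[2]=3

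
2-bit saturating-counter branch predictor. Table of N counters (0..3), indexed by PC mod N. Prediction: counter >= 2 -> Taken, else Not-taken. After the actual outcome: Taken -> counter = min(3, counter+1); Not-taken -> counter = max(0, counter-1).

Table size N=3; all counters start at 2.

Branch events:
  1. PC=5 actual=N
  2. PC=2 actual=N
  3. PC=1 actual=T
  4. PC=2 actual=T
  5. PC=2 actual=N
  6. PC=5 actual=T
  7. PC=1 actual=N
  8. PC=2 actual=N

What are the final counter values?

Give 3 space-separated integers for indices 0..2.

Answer: 2 2 0

Derivation:
Ev 1: PC=5 idx=2 pred=T actual=N -> ctr[2]=1
Ev 2: PC=2 idx=2 pred=N actual=N -> ctr[2]=0
Ev 3: PC=1 idx=1 pred=T actual=T -> ctr[1]=3
Ev 4: PC=2 idx=2 pred=N actual=T -> ctr[2]=1
Ev 5: PC=2 idx=2 pred=N actual=N -> ctr[2]=0
Ev 6: PC=5 idx=2 pred=N actual=T -> ctr[2]=1
Ev 7: PC=1 idx=1 pred=T actual=N -> ctr[1]=2
Ev 8: PC=2 idx=2 pred=N actual=N -> ctr[2]=0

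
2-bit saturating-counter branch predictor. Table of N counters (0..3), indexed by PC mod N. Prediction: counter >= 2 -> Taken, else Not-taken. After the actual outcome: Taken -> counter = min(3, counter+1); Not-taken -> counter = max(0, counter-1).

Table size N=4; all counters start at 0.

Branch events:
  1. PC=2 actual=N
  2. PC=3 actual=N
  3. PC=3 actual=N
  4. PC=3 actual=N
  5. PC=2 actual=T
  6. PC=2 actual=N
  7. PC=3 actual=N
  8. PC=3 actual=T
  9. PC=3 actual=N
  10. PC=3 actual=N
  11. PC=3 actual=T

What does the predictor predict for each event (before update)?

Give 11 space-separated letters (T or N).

Ev 1: PC=2 idx=2 pred=N actual=N -> ctr[2]=0
Ev 2: PC=3 idx=3 pred=N actual=N -> ctr[3]=0
Ev 3: PC=3 idx=3 pred=N actual=N -> ctr[3]=0
Ev 4: PC=3 idx=3 pred=N actual=N -> ctr[3]=0
Ev 5: PC=2 idx=2 pred=N actual=T -> ctr[2]=1
Ev 6: PC=2 idx=2 pred=N actual=N -> ctr[2]=0
Ev 7: PC=3 idx=3 pred=N actual=N -> ctr[3]=0
Ev 8: PC=3 idx=3 pred=N actual=T -> ctr[3]=1
Ev 9: PC=3 idx=3 pred=N actual=N -> ctr[3]=0
Ev 10: PC=3 idx=3 pred=N actual=N -> ctr[3]=0
Ev 11: PC=3 idx=3 pred=N actual=T -> ctr[3]=1

Answer: N N N N N N N N N N N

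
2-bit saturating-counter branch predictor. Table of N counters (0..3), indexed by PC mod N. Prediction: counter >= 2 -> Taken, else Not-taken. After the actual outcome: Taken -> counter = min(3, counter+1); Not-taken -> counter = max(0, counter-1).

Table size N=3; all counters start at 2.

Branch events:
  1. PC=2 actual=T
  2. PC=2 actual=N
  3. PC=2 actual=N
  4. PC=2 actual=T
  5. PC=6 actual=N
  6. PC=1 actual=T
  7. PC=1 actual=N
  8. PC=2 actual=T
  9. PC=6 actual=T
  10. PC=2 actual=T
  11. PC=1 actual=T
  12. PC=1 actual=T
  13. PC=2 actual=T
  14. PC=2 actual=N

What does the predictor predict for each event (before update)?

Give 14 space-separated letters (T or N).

Answer: T T T N T T T T N T T T T T

Derivation:
Ev 1: PC=2 idx=2 pred=T actual=T -> ctr[2]=3
Ev 2: PC=2 idx=2 pred=T actual=N -> ctr[2]=2
Ev 3: PC=2 idx=2 pred=T actual=N -> ctr[2]=1
Ev 4: PC=2 idx=2 pred=N actual=T -> ctr[2]=2
Ev 5: PC=6 idx=0 pred=T actual=N -> ctr[0]=1
Ev 6: PC=1 idx=1 pred=T actual=T -> ctr[1]=3
Ev 7: PC=1 idx=1 pred=T actual=N -> ctr[1]=2
Ev 8: PC=2 idx=2 pred=T actual=T -> ctr[2]=3
Ev 9: PC=6 idx=0 pred=N actual=T -> ctr[0]=2
Ev 10: PC=2 idx=2 pred=T actual=T -> ctr[2]=3
Ev 11: PC=1 idx=1 pred=T actual=T -> ctr[1]=3
Ev 12: PC=1 idx=1 pred=T actual=T -> ctr[1]=3
Ev 13: PC=2 idx=2 pred=T actual=T -> ctr[2]=3
Ev 14: PC=2 idx=2 pred=T actual=N -> ctr[2]=2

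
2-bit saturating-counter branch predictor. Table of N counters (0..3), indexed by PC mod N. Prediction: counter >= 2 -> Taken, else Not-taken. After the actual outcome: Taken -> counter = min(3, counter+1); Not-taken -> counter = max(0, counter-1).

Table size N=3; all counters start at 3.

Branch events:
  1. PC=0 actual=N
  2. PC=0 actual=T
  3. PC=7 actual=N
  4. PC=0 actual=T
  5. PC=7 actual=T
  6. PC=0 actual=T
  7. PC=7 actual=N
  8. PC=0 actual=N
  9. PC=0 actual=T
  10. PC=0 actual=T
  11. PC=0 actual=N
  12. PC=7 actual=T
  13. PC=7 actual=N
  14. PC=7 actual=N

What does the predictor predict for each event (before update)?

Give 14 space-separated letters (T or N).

Ev 1: PC=0 idx=0 pred=T actual=N -> ctr[0]=2
Ev 2: PC=0 idx=0 pred=T actual=T -> ctr[0]=3
Ev 3: PC=7 idx=1 pred=T actual=N -> ctr[1]=2
Ev 4: PC=0 idx=0 pred=T actual=T -> ctr[0]=3
Ev 5: PC=7 idx=1 pred=T actual=T -> ctr[1]=3
Ev 6: PC=0 idx=0 pred=T actual=T -> ctr[0]=3
Ev 7: PC=7 idx=1 pred=T actual=N -> ctr[1]=2
Ev 8: PC=0 idx=0 pred=T actual=N -> ctr[0]=2
Ev 9: PC=0 idx=0 pred=T actual=T -> ctr[0]=3
Ev 10: PC=0 idx=0 pred=T actual=T -> ctr[0]=3
Ev 11: PC=0 idx=0 pred=T actual=N -> ctr[0]=2
Ev 12: PC=7 idx=1 pred=T actual=T -> ctr[1]=3
Ev 13: PC=7 idx=1 pred=T actual=N -> ctr[1]=2
Ev 14: PC=7 idx=1 pred=T actual=N -> ctr[1]=1

Answer: T T T T T T T T T T T T T T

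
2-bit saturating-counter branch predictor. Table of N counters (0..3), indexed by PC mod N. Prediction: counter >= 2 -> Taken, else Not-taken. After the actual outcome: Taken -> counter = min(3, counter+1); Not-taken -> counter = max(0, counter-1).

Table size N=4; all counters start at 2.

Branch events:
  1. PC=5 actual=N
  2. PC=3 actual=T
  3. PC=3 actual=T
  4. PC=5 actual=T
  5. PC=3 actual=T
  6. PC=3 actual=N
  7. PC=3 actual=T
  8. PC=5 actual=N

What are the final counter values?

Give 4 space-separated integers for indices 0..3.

Ev 1: PC=5 idx=1 pred=T actual=N -> ctr[1]=1
Ev 2: PC=3 idx=3 pred=T actual=T -> ctr[3]=3
Ev 3: PC=3 idx=3 pred=T actual=T -> ctr[3]=3
Ev 4: PC=5 idx=1 pred=N actual=T -> ctr[1]=2
Ev 5: PC=3 idx=3 pred=T actual=T -> ctr[3]=3
Ev 6: PC=3 idx=3 pred=T actual=N -> ctr[3]=2
Ev 7: PC=3 idx=3 pred=T actual=T -> ctr[3]=3
Ev 8: PC=5 idx=1 pred=T actual=N -> ctr[1]=1

Answer: 2 1 2 3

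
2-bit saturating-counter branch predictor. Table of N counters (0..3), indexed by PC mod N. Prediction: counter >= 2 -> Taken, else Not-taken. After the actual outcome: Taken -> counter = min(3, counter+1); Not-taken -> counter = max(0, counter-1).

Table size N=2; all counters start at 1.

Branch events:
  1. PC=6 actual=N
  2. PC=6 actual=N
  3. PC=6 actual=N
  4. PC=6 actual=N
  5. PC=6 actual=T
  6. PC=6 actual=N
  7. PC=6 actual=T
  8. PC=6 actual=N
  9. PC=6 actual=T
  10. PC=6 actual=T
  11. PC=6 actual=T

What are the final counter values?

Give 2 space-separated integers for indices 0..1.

Ev 1: PC=6 idx=0 pred=N actual=N -> ctr[0]=0
Ev 2: PC=6 idx=0 pred=N actual=N -> ctr[0]=0
Ev 3: PC=6 idx=0 pred=N actual=N -> ctr[0]=0
Ev 4: PC=6 idx=0 pred=N actual=N -> ctr[0]=0
Ev 5: PC=6 idx=0 pred=N actual=T -> ctr[0]=1
Ev 6: PC=6 idx=0 pred=N actual=N -> ctr[0]=0
Ev 7: PC=6 idx=0 pred=N actual=T -> ctr[0]=1
Ev 8: PC=6 idx=0 pred=N actual=N -> ctr[0]=0
Ev 9: PC=6 idx=0 pred=N actual=T -> ctr[0]=1
Ev 10: PC=6 idx=0 pred=N actual=T -> ctr[0]=2
Ev 11: PC=6 idx=0 pred=T actual=T -> ctr[0]=3

Answer: 3 1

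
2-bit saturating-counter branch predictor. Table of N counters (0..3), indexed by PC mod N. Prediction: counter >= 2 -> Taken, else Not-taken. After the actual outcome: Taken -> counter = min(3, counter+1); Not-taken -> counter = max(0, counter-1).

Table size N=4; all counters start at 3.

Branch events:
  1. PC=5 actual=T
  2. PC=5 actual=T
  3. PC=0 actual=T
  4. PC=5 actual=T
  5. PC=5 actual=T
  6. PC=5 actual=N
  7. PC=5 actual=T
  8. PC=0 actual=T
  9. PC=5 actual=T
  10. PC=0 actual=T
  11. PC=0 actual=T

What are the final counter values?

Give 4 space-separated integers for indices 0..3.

Answer: 3 3 3 3

Derivation:
Ev 1: PC=5 idx=1 pred=T actual=T -> ctr[1]=3
Ev 2: PC=5 idx=1 pred=T actual=T -> ctr[1]=3
Ev 3: PC=0 idx=0 pred=T actual=T -> ctr[0]=3
Ev 4: PC=5 idx=1 pred=T actual=T -> ctr[1]=3
Ev 5: PC=5 idx=1 pred=T actual=T -> ctr[1]=3
Ev 6: PC=5 idx=1 pred=T actual=N -> ctr[1]=2
Ev 7: PC=5 idx=1 pred=T actual=T -> ctr[1]=3
Ev 8: PC=0 idx=0 pred=T actual=T -> ctr[0]=3
Ev 9: PC=5 idx=1 pred=T actual=T -> ctr[1]=3
Ev 10: PC=0 idx=0 pred=T actual=T -> ctr[0]=3
Ev 11: PC=0 idx=0 pred=T actual=T -> ctr[0]=3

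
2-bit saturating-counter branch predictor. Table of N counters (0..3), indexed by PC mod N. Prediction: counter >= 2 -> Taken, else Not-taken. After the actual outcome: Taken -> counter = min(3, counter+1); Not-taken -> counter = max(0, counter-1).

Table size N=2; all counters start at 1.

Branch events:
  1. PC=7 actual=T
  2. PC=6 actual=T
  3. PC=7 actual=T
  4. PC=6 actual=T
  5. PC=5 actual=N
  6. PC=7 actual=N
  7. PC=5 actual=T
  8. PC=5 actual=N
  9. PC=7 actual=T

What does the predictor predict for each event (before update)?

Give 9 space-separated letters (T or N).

Ev 1: PC=7 idx=1 pred=N actual=T -> ctr[1]=2
Ev 2: PC=6 idx=0 pred=N actual=T -> ctr[0]=2
Ev 3: PC=7 idx=1 pred=T actual=T -> ctr[1]=3
Ev 4: PC=6 idx=0 pred=T actual=T -> ctr[0]=3
Ev 5: PC=5 idx=1 pred=T actual=N -> ctr[1]=2
Ev 6: PC=7 idx=1 pred=T actual=N -> ctr[1]=1
Ev 7: PC=5 idx=1 pred=N actual=T -> ctr[1]=2
Ev 8: PC=5 idx=1 pred=T actual=N -> ctr[1]=1
Ev 9: PC=7 idx=1 pred=N actual=T -> ctr[1]=2

Answer: N N T T T T N T N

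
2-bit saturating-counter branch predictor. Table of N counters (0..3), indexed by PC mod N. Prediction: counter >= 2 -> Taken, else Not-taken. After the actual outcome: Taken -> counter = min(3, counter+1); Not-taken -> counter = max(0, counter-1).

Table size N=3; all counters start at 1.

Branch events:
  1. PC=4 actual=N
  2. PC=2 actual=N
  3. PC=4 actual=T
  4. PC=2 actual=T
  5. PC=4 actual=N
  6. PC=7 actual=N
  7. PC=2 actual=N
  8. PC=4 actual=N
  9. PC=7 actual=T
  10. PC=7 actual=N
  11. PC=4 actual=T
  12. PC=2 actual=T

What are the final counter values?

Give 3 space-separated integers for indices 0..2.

Ev 1: PC=4 idx=1 pred=N actual=N -> ctr[1]=0
Ev 2: PC=2 idx=2 pred=N actual=N -> ctr[2]=0
Ev 3: PC=4 idx=1 pred=N actual=T -> ctr[1]=1
Ev 4: PC=2 idx=2 pred=N actual=T -> ctr[2]=1
Ev 5: PC=4 idx=1 pred=N actual=N -> ctr[1]=0
Ev 6: PC=7 idx=1 pred=N actual=N -> ctr[1]=0
Ev 7: PC=2 idx=2 pred=N actual=N -> ctr[2]=0
Ev 8: PC=4 idx=1 pred=N actual=N -> ctr[1]=0
Ev 9: PC=7 idx=1 pred=N actual=T -> ctr[1]=1
Ev 10: PC=7 idx=1 pred=N actual=N -> ctr[1]=0
Ev 11: PC=4 idx=1 pred=N actual=T -> ctr[1]=1
Ev 12: PC=2 idx=2 pred=N actual=T -> ctr[2]=1

Answer: 1 1 1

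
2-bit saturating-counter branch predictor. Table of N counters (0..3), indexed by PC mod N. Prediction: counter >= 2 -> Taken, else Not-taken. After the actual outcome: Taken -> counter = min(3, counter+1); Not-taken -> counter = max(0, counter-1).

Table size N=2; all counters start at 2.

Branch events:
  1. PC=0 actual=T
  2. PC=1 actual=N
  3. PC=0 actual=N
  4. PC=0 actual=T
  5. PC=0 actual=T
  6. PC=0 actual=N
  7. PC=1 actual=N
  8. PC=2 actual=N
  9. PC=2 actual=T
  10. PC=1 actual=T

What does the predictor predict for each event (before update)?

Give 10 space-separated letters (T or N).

Ev 1: PC=0 idx=0 pred=T actual=T -> ctr[0]=3
Ev 2: PC=1 idx=1 pred=T actual=N -> ctr[1]=1
Ev 3: PC=0 idx=0 pred=T actual=N -> ctr[0]=2
Ev 4: PC=0 idx=0 pred=T actual=T -> ctr[0]=3
Ev 5: PC=0 idx=0 pred=T actual=T -> ctr[0]=3
Ev 6: PC=0 idx=0 pred=T actual=N -> ctr[0]=2
Ev 7: PC=1 idx=1 pred=N actual=N -> ctr[1]=0
Ev 8: PC=2 idx=0 pred=T actual=N -> ctr[0]=1
Ev 9: PC=2 idx=0 pred=N actual=T -> ctr[0]=2
Ev 10: PC=1 idx=1 pred=N actual=T -> ctr[1]=1

Answer: T T T T T T N T N N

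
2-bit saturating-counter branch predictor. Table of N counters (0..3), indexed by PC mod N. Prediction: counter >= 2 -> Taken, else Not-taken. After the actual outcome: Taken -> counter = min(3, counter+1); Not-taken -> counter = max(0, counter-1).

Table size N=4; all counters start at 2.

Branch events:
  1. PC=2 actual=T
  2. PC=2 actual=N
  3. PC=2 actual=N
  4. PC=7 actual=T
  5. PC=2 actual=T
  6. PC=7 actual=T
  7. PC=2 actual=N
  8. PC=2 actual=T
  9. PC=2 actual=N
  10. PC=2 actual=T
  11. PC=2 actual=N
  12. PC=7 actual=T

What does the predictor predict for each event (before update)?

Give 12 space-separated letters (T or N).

Ev 1: PC=2 idx=2 pred=T actual=T -> ctr[2]=3
Ev 2: PC=2 idx=2 pred=T actual=N -> ctr[2]=2
Ev 3: PC=2 idx=2 pred=T actual=N -> ctr[2]=1
Ev 4: PC=7 idx=3 pred=T actual=T -> ctr[3]=3
Ev 5: PC=2 idx=2 pred=N actual=T -> ctr[2]=2
Ev 6: PC=7 idx=3 pred=T actual=T -> ctr[3]=3
Ev 7: PC=2 idx=2 pred=T actual=N -> ctr[2]=1
Ev 8: PC=2 idx=2 pred=N actual=T -> ctr[2]=2
Ev 9: PC=2 idx=2 pred=T actual=N -> ctr[2]=1
Ev 10: PC=2 idx=2 pred=N actual=T -> ctr[2]=2
Ev 11: PC=2 idx=2 pred=T actual=N -> ctr[2]=1
Ev 12: PC=7 idx=3 pred=T actual=T -> ctr[3]=3

Answer: T T T T N T T N T N T T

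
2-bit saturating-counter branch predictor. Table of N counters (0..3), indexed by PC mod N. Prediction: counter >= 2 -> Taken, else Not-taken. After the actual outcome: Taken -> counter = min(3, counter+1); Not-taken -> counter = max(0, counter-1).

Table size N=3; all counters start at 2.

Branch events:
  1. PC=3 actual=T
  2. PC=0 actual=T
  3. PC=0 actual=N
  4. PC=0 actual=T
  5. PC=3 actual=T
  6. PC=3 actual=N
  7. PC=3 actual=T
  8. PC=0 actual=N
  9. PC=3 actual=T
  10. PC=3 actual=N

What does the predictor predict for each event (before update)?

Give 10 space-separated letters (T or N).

Answer: T T T T T T T T T T

Derivation:
Ev 1: PC=3 idx=0 pred=T actual=T -> ctr[0]=3
Ev 2: PC=0 idx=0 pred=T actual=T -> ctr[0]=3
Ev 3: PC=0 idx=0 pred=T actual=N -> ctr[0]=2
Ev 4: PC=0 idx=0 pred=T actual=T -> ctr[0]=3
Ev 5: PC=3 idx=0 pred=T actual=T -> ctr[0]=3
Ev 6: PC=3 idx=0 pred=T actual=N -> ctr[0]=2
Ev 7: PC=3 idx=0 pred=T actual=T -> ctr[0]=3
Ev 8: PC=0 idx=0 pred=T actual=N -> ctr[0]=2
Ev 9: PC=3 idx=0 pred=T actual=T -> ctr[0]=3
Ev 10: PC=3 idx=0 pred=T actual=N -> ctr[0]=2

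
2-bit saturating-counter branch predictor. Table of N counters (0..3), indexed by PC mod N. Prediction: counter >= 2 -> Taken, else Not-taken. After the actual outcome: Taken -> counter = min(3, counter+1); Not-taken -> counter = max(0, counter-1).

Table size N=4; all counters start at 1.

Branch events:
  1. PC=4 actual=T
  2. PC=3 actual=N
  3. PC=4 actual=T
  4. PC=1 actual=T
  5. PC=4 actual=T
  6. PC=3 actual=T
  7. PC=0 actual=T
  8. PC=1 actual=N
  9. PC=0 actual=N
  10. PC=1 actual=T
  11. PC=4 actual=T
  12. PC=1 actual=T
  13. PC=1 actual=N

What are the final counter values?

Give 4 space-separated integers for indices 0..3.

Ev 1: PC=4 idx=0 pred=N actual=T -> ctr[0]=2
Ev 2: PC=3 idx=3 pred=N actual=N -> ctr[3]=0
Ev 3: PC=4 idx=0 pred=T actual=T -> ctr[0]=3
Ev 4: PC=1 idx=1 pred=N actual=T -> ctr[1]=2
Ev 5: PC=4 idx=0 pred=T actual=T -> ctr[0]=3
Ev 6: PC=3 idx=3 pred=N actual=T -> ctr[3]=1
Ev 7: PC=0 idx=0 pred=T actual=T -> ctr[0]=3
Ev 8: PC=1 idx=1 pred=T actual=N -> ctr[1]=1
Ev 9: PC=0 idx=0 pred=T actual=N -> ctr[0]=2
Ev 10: PC=1 idx=1 pred=N actual=T -> ctr[1]=2
Ev 11: PC=4 idx=0 pred=T actual=T -> ctr[0]=3
Ev 12: PC=1 idx=1 pred=T actual=T -> ctr[1]=3
Ev 13: PC=1 idx=1 pred=T actual=N -> ctr[1]=2

Answer: 3 2 1 1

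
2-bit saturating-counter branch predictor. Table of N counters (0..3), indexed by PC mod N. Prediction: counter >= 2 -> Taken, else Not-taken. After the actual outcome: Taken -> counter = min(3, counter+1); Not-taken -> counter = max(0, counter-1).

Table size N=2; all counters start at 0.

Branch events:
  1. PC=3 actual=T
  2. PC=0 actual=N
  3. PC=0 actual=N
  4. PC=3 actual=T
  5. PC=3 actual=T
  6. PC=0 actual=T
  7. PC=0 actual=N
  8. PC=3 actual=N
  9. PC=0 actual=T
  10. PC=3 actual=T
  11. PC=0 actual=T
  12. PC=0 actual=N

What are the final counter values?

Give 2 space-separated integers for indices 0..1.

Answer: 1 3

Derivation:
Ev 1: PC=3 idx=1 pred=N actual=T -> ctr[1]=1
Ev 2: PC=0 idx=0 pred=N actual=N -> ctr[0]=0
Ev 3: PC=0 idx=0 pred=N actual=N -> ctr[0]=0
Ev 4: PC=3 idx=1 pred=N actual=T -> ctr[1]=2
Ev 5: PC=3 idx=1 pred=T actual=T -> ctr[1]=3
Ev 6: PC=0 idx=0 pred=N actual=T -> ctr[0]=1
Ev 7: PC=0 idx=0 pred=N actual=N -> ctr[0]=0
Ev 8: PC=3 idx=1 pred=T actual=N -> ctr[1]=2
Ev 9: PC=0 idx=0 pred=N actual=T -> ctr[0]=1
Ev 10: PC=3 idx=1 pred=T actual=T -> ctr[1]=3
Ev 11: PC=0 idx=0 pred=N actual=T -> ctr[0]=2
Ev 12: PC=0 idx=0 pred=T actual=N -> ctr[0]=1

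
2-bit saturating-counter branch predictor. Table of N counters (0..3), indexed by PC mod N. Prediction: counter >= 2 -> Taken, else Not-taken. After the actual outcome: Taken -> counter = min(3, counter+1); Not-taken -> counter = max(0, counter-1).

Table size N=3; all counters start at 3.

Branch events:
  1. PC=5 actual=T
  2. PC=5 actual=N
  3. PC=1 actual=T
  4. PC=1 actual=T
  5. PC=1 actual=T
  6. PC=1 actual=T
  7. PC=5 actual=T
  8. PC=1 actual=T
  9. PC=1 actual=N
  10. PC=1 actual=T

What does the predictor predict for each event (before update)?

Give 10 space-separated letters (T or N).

Answer: T T T T T T T T T T

Derivation:
Ev 1: PC=5 idx=2 pred=T actual=T -> ctr[2]=3
Ev 2: PC=5 idx=2 pred=T actual=N -> ctr[2]=2
Ev 3: PC=1 idx=1 pred=T actual=T -> ctr[1]=3
Ev 4: PC=1 idx=1 pred=T actual=T -> ctr[1]=3
Ev 5: PC=1 idx=1 pred=T actual=T -> ctr[1]=3
Ev 6: PC=1 idx=1 pred=T actual=T -> ctr[1]=3
Ev 7: PC=5 idx=2 pred=T actual=T -> ctr[2]=3
Ev 8: PC=1 idx=1 pred=T actual=T -> ctr[1]=3
Ev 9: PC=1 idx=1 pred=T actual=N -> ctr[1]=2
Ev 10: PC=1 idx=1 pred=T actual=T -> ctr[1]=3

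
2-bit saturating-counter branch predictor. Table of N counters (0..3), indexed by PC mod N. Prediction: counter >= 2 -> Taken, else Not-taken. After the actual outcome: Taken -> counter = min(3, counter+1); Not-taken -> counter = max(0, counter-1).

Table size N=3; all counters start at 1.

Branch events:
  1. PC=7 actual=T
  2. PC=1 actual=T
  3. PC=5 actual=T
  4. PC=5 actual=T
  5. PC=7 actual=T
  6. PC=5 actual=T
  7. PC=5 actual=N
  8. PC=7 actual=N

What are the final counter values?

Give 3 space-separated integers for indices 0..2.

Answer: 1 2 2

Derivation:
Ev 1: PC=7 idx=1 pred=N actual=T -> ctr[1]=2
Ev 2: PC=1 idx=1 pred=T actual=T -> ctr[1]=3
Ev 3: PC=5 idx=2 pred=N actual=T -> ctr[2]=2
Ev 4: PC=5 idx=2 pred=T actual=T -> ctr[2]=3
Ev 5: PC=7 idx=1 pred=T actual=T -> ctr[1]=3
Ev 6: PC=5 idx=2 pred=T actual=T -> ctr[2]=3
Ev 7: PC=5 idx=2 pred=T actual=N -> ctr[2]=2
Ev 8: PC=7 idx=1 pred=T actual=N -> ctr[1]=2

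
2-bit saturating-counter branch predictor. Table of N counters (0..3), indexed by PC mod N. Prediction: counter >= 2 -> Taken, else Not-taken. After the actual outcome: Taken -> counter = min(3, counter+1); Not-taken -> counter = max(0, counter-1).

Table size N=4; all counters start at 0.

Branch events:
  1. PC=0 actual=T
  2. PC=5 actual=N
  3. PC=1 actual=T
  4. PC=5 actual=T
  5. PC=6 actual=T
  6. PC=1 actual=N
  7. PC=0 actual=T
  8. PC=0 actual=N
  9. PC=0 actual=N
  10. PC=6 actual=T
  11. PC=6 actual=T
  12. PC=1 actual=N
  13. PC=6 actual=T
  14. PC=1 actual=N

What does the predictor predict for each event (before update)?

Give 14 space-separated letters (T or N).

Answer: N N N N N T N T N N T N T N

Derivation:
Ev 1: PC=0 idx=0 pred=N actual=T -> ctr[0]=1
Ev 2: PC=5 idx=1 pred=N actual=N -> ctr[1]=0
Ev 3: PC=1 idx=1 pred=N actual=T -> ctr[1]=1
Ev 4: PC=5 idx=1 pred=N actual=T -> ctr[1]=2
Ev 5: PC=6 idx=2 pred=N actual=T -> ctr[2]=1
Ev 6: PC=1 idx=1 pred=T actual=N -> ctr[1]=1
Ev 7: PC=0 idx=0 pred=N actual=T -> ctr[0]=2
Ev 8: PC=0 idx=0 pred=T actual=N -> ctr[0]=1
Ev 9: PC=0 idx=0 pred=N actual=N -> ctr[0]=0
Ev 10: PC=6 idx=2 pred=N actual=T -> ctr[2]=2
Ev 11: PC=6 idx=2 pred=T actual=T -> ctr[2]=3
Ev 12: PC=1 idx=1 pred=N actual=N -> ctr[1]=0
Ev 13: PC=6 idx=2 pred=T actual=T -> ctr[2]=3
Ev 14: PC=1 idx=1 pred=N actual=N -> ctr[1]=0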